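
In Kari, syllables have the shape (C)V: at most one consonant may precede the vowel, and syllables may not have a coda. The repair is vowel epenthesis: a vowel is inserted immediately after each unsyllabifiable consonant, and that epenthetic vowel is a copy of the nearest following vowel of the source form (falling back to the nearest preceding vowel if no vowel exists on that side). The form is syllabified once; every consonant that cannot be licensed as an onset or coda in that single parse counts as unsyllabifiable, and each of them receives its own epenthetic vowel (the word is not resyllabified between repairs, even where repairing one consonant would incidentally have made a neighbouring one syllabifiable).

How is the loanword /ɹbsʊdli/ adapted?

Syllabifying with onset maximization leaves /ɹ/, /b/, /d/ stranded (no codas are permitted; onsets are limited to one consonant).
Each unlicensed consonant becomes the onset of a new syllable: /ɹ/ → /ɹʊ/, /b/ → /bʊ/, /d/ → /di/.

ɹʊbʊsʊdili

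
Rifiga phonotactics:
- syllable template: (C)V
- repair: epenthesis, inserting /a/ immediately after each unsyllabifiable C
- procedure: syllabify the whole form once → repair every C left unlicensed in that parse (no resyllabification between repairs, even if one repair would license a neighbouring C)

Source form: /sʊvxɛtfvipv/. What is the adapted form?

The consonants /v/, /t/, /f/, /p/, /v/ cannot be parsed into a legal (C)V syllable (no codas are permitted; onsets are limited to one consonant).
Inserting the epenthetic vowel yields /v/ → /va/, /t/ → /ta/, /f/ → /fa/, /p/ → /pa/, /v/ → /va/.

sʊvaxɛtafavipava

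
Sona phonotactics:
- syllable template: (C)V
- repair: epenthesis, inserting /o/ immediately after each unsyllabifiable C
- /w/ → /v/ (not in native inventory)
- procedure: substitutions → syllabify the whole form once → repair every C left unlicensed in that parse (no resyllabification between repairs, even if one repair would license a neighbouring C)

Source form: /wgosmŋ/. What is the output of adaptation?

vogosomoŋo

Substitution: /w/ → /v/, giving /vgosmŋ/.
Syllabifying with onset maximization leaves /v/, /s/, /m/, /ŋ/ stranded (no codas are permitted; onsets are limited to one consonant).
Inserting the epenthetic vowel yields /v/ → /vo/, /s/ → /so/, /m/ → /mo/, /ŋ/ → /ŋo/.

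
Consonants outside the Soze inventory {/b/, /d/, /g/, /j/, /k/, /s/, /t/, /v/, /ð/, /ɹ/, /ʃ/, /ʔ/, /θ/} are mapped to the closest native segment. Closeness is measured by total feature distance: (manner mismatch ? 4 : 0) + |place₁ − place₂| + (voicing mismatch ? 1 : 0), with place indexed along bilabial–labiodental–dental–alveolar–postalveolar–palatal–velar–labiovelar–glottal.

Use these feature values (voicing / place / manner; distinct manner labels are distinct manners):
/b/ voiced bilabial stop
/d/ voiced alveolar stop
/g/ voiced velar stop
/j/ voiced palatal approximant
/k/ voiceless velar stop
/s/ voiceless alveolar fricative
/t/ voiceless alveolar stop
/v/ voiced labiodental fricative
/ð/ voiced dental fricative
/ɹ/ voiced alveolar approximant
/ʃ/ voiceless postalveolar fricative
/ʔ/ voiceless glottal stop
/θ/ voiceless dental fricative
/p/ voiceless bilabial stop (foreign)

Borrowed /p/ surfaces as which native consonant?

/b/ is closest: same manner (stop), place distance 0 (bilabial→bilabial), voicing differs (+1); total 1. Next closest is /t/ at distance 3.

b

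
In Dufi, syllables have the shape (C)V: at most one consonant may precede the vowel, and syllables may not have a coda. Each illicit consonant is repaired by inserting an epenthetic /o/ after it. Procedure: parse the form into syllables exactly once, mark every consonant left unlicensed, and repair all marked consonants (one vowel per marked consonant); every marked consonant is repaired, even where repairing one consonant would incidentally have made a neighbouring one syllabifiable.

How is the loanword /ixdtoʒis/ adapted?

ixodotoʒiso

Under (C)V, the unsyllabifiable consonants are /x/, /d/, /s/ (no codas are permitted; onsets are limited to one consonant).
Epenthesis after each stranded consonant: /x/ → /xo/, /d/ → /do/, /s/ → /so/.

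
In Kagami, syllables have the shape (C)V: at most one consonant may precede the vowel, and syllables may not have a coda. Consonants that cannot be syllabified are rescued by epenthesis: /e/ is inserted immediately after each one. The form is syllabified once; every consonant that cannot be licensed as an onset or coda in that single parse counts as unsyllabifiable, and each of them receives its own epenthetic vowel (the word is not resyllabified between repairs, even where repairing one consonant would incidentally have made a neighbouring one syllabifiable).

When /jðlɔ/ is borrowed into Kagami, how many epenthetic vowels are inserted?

The unsyllabifiable consonants are /j/, /ð/; each receives one epenthetic vowel.

2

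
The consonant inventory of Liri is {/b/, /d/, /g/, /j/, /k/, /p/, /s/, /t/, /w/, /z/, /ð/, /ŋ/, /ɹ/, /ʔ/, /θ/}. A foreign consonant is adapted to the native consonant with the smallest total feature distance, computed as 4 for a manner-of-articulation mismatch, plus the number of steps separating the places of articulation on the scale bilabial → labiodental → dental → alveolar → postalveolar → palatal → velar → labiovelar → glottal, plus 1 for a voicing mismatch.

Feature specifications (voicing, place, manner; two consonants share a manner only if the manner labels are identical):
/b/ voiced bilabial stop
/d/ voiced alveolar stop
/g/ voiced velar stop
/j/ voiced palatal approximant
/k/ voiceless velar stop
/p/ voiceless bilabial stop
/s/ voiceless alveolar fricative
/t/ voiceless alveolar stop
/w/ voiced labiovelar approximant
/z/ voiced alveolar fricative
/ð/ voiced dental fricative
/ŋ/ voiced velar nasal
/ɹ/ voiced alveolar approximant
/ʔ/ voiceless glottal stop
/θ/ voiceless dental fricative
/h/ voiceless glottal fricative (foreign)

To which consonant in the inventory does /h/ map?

/ʔ/ is closest: manner differs (fricative→stop, +4), place distance 0 (glottal→glottal), same voicing; total 4. Next closest is /s/ at distance 5.

ʔ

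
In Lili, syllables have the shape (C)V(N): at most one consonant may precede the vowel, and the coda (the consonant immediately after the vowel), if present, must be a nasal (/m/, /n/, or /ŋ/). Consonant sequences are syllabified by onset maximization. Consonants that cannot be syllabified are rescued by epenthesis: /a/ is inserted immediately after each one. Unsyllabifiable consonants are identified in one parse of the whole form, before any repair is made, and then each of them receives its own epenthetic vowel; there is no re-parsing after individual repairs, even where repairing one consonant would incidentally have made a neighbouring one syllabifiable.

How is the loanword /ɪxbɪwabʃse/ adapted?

ɪxabɪwabaʃase

Syllabifying with onset maximization leaves /x/, /b/, /ʃ/ stranded (only a nasal (/m/, /n/, or /ŋ/) is licensed in coda position; onsets are limited to one consonant).
Inserting the epenthetic vowel yields /x/ → /xa/, /b/ → /ba/, /ʃ/ → /ʃa/.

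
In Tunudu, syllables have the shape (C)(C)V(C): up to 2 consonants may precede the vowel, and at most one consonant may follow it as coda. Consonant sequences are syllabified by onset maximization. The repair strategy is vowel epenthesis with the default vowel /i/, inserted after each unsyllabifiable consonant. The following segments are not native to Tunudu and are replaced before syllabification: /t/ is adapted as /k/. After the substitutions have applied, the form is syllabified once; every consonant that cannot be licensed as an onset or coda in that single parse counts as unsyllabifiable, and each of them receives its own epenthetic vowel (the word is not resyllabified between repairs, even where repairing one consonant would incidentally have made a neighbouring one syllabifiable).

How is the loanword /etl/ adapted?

ekli

Substitution: /t/ → /k/, giving /ekl/.
Syllabifying with onset maximization leaves /l/ stranded (at most one coda consonant is licensed; onsets may contain at most 2 consonants).
Epenthesis after each stranded consonant: /l/ → /li/.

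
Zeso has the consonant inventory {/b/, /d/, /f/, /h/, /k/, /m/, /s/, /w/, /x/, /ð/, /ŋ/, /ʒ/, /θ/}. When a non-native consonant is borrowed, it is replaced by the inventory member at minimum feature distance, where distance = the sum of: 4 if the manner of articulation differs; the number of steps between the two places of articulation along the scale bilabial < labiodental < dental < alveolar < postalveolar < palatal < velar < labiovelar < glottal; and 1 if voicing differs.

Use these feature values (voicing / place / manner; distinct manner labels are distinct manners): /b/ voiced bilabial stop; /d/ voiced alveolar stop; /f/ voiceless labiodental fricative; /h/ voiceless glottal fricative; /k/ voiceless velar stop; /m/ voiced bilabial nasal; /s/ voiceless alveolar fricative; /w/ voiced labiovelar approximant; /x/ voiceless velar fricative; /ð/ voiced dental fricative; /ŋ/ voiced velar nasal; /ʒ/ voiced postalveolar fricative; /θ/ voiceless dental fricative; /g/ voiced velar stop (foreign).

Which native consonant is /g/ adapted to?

/k/ is closest: same manner (stop), place distance 0 (velar→velar), voicing differs (+1); total 1. Next closest is /d/ at distance 3.

k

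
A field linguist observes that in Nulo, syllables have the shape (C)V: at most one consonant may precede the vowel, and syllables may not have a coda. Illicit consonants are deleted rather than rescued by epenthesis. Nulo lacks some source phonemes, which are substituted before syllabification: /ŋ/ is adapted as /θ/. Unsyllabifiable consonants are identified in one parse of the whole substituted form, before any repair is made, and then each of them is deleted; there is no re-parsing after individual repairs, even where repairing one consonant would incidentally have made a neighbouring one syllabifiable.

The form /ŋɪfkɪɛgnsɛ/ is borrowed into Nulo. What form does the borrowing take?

Substitution: /ŋ/ → /θ/, giving /θɪfkɪɛgnsɛ/.
Under (C)V, the unsyllabifiable consonants are /f/, /g/, /n/ (no codas are permitted; onsets are limited to one consonant).
Each unlicensed consonant is deleted: /f/, /g/, /n/.

θɪkɪɛsɛ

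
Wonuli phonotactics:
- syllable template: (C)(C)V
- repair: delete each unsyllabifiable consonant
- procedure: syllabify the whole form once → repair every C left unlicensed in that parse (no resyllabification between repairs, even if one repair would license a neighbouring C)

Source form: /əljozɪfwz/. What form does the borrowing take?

əljozɪ

The consonants /f/, /w/, /z/ cannot be parsed into a legal (C)(C)V syllable (no codas are permitted; onsets may contain at most 2 consonants).
Each unlicensed consonant is deleted: /f/, /w/, /z/.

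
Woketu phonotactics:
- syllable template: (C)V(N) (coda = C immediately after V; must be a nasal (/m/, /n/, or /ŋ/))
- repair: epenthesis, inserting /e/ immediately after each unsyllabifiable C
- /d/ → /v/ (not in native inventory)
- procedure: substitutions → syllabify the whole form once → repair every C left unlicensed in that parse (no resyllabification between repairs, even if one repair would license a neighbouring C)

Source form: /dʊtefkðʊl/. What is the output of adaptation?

vʊtefekeðʊle

Substitution: /d/ → /v/, giving /vʊtefkðʊl/.
Under (C)V(N), the unsyllabifiable consonants are /f/, /k/, /l/ (only a nasal (/m/, /n/, or /ŋ/) is licensed in coda position; onsets are limited to one consonant).
Inserting the epenthetic vowel yields /f/ → /fe/, /k/ → /ke/, /l/ → /le/.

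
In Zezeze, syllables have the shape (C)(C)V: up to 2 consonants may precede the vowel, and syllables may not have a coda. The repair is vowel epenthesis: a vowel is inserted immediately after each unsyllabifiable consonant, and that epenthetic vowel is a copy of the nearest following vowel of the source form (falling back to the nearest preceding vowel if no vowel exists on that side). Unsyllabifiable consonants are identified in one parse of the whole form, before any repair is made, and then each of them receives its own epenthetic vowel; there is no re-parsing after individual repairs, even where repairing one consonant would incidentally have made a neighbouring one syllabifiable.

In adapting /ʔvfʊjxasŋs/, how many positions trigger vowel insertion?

4

The unsyllabifiable consonants are /ʔ/, /s/, /ŋ/, /s/; each receives one epenthetic vowel.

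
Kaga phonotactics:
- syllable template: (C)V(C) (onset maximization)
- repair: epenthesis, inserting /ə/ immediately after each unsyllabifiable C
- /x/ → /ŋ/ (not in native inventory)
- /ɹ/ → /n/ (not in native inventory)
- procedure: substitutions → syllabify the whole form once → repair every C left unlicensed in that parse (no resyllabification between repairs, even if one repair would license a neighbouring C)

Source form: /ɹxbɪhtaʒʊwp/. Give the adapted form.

Substitution: /ɹ/ → /n/, /x/ → /ŋ/, giving /nŋbɪhtaʒʊwp/.
Under (C)V(C), the unsyllabifiable consonants are /n/, /ŋ/, /p/ (at most one coda consonant is licensed; onsets are limited to one consonant).
Each unlicensed consonant becomes the onset of a new syllable: /n/ → /nə/, /ŋ/ → /ŋə/, /p/ → /pə/.

nəŋəbɪhtaʒʊwpə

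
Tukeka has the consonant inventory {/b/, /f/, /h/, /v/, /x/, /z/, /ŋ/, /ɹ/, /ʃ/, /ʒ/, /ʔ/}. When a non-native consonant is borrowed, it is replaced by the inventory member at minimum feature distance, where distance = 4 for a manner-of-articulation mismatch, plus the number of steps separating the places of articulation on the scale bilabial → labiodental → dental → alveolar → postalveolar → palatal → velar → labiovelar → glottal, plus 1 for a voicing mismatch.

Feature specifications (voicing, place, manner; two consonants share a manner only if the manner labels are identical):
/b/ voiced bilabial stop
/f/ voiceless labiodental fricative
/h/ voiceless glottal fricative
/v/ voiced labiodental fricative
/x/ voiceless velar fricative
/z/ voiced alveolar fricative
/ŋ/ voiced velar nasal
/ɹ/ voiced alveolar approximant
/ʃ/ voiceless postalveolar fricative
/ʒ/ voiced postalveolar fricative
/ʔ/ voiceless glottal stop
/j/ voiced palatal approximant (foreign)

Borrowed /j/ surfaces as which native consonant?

ɹ

/ɹ/ is closest: same manner (approximant), place distance 2 (palatal→alveolar), same voicing; total 2. Next closest is /ŋ/ at distance 5.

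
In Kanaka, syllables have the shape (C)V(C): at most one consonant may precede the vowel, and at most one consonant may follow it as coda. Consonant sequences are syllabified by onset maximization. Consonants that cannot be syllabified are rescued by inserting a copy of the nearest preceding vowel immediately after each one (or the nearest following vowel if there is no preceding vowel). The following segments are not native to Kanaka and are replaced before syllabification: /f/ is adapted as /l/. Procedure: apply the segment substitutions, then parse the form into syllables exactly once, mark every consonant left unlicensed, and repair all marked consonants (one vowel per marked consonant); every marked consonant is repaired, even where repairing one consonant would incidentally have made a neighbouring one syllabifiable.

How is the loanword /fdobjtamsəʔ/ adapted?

lodobjotamsəʔ

Substitution: /f/ → /l/, giving /ldobjtamsəʔ/.
Syllabifying with onset maximization leaves /l/, /j/ stranded (at most one coda consonant is licensed; onsets are limited to one consonant).
Epenthesis after each stranded consonant: /l/ → /lo/, /j/ → /jo/.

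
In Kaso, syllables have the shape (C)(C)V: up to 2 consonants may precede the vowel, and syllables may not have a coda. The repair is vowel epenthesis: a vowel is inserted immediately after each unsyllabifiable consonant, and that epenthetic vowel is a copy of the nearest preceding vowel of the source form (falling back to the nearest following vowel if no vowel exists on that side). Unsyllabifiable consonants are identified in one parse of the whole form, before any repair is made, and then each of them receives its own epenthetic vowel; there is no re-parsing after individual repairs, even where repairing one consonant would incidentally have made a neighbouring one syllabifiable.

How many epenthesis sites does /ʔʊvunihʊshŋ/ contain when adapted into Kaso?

The unsyllabifiable consonants are /s/, /h/, /ŋ/; each receives one epenthetic vowel.

3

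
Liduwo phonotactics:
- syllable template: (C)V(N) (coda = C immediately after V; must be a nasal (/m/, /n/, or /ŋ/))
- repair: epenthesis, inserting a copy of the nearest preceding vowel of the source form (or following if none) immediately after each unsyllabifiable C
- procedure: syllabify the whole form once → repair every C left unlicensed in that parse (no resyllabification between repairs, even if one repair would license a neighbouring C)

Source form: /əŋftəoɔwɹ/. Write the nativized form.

The consonants /f/, /w/, /ɹ/ cannot be parsed into a legal (C)V(N) syllable (only a nasal (/m/, /n/, or /ŋ/) is licensed in coda position; onsets are limited to one consonant).
Inserting the epenthetic vowel yields /f/ → /fə/, /w/ → /wɔ/, /ɹ/ → /ɹɔ/.

əŋfətəoɔwɔɹɔ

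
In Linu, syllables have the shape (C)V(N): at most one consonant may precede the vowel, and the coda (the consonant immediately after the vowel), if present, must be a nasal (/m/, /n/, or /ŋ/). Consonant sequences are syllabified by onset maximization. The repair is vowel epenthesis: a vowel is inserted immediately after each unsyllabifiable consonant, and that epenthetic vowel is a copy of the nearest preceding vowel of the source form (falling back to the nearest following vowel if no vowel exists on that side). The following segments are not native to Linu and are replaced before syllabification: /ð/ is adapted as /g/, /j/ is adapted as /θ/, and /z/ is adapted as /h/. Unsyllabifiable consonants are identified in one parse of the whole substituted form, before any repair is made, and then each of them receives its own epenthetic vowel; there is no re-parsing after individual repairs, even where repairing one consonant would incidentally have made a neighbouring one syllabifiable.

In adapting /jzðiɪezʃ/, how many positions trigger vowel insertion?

After substitution the input is /θhgiɪehʃ/.
The unsyllabifiable consonants are /θ/, /h/, /h/, /ʃ/; each receives one epenthetic vowel.

4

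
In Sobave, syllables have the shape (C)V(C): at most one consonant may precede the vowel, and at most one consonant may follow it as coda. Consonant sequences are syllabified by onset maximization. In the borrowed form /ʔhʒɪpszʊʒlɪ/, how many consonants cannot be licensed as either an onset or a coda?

3

Syllabifying with onset maximization leaves /ʔ/, /h/, /s/ stranded (at most one coda consonant is licensed; onsets are limited to one consonant).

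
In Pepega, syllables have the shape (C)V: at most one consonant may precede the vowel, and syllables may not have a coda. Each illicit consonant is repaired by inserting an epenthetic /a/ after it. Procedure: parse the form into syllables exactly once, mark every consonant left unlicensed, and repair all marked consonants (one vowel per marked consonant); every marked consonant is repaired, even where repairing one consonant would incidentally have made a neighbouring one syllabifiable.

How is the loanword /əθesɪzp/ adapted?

Under (C)V, the unsyllabifiable consonants are /z/, /p/ (no codas are permitted; onsets are limited to one consonant).
Epenthesis after each stranded consonant: /z/ → /za/, /p/ → /pa/.

əθesɪzapa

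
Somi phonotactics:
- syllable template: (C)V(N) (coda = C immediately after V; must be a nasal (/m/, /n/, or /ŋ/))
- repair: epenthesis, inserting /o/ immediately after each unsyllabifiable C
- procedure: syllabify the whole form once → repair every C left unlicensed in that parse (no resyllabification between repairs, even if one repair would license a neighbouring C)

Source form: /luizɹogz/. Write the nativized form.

luizoɹogozo

Syllabifying with onset maximization leaves /z/, /g/, /z/ stranded (only a nasal (/m/, /n/, or /ŋ/) is licensed in coda position; onsets are limited to one consonant).
Each unlicensed consonant becomes the onset of a new syllable: /z/ → /zo/, /g/ → /go/, /z/ → /zo/.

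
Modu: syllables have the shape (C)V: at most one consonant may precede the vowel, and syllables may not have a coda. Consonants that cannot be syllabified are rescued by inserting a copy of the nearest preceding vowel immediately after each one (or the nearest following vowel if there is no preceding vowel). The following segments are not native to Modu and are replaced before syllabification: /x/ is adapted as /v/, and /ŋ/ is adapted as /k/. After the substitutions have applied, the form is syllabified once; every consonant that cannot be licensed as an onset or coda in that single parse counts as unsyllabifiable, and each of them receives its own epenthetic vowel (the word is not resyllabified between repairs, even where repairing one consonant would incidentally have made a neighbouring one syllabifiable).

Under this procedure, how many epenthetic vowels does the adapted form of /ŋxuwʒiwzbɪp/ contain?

5

After substitution the input is /kvuwʒiwzbɪp/.
The unsyllabifiable consonants are /k/, /w/, /w/, /z/, /p/; each receives one epenthetic vowel.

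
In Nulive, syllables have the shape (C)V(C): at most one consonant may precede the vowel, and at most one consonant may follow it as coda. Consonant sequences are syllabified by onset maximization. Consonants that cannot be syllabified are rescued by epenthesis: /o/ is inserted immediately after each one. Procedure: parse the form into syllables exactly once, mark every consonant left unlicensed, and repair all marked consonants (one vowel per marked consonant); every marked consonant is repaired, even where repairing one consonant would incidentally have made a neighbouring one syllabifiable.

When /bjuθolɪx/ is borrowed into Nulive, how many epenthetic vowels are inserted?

1

The unsyllabifiable consonants are /b/; each receives one epenthetic vowel.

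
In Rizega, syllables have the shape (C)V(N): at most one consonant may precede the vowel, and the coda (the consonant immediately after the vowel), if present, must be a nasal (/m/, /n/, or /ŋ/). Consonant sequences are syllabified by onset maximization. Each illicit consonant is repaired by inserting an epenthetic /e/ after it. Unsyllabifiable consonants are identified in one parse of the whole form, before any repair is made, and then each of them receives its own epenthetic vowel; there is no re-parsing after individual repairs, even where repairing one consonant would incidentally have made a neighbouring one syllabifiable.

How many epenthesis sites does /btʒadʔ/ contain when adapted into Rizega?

4

The unsyllabifiable consonants are /b/, /t/, /d/, /ʔ/; each receives one epenthetic vowel.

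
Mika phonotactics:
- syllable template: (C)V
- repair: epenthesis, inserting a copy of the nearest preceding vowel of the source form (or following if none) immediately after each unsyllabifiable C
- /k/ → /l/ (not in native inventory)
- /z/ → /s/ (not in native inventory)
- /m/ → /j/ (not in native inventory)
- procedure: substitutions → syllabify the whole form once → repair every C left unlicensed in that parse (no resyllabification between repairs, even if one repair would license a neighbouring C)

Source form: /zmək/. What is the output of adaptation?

səjələ

Substitution: /z/ → /s/, /m/ → /j/, /k/ → /l/, giving /sjəl/.
Syllabifying with onset maximization leaves /s/, /l/ stranded (no codas are permitted; onsets are limited to one consonant).
Epenthesis after each stranded consonant: /s/ → /sə/, /l/ → /lə/.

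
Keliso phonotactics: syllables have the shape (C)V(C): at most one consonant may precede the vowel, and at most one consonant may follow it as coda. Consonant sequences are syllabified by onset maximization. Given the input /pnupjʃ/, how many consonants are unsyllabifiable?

The consonants /p/, /j/, /ʃ/ cannot be parsed into a legal (C)V(C) syllable (at most one coda consonant is licensed; onsets are limited to one consonant).

3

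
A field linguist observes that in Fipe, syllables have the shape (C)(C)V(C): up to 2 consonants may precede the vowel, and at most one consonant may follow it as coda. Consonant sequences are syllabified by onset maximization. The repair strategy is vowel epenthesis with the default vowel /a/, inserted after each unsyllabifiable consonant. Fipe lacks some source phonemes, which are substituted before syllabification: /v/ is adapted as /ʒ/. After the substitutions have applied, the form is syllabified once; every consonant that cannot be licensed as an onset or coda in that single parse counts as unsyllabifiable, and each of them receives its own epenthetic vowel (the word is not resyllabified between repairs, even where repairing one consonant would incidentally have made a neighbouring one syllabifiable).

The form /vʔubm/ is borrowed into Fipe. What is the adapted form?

Substitution: /v/ → /ʒ/, giving /ʒʔubm/.
The consonants /m/ cannot be parsed into a legal (C)(C)V(C) syllable (at most one coda consonant is licensed; onsets may contain at most 2 consonants).
Epenthesis after each stranded consonant: /m/ → /ma/.

ʒʔubma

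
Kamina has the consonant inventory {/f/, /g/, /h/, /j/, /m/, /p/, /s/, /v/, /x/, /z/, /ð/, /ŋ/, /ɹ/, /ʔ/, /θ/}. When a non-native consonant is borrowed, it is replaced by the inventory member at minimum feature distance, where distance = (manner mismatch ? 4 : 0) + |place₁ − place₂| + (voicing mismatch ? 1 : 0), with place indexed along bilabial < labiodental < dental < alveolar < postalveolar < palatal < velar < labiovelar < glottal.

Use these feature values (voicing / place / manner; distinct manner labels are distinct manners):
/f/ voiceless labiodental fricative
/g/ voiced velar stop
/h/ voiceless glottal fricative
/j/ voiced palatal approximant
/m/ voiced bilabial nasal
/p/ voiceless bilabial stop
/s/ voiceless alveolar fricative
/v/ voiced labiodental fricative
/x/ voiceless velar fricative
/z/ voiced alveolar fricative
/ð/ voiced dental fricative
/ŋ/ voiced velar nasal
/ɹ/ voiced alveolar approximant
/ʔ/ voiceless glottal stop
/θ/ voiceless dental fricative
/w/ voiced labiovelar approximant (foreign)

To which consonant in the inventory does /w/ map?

/j/ is closest: same manner (approximant), place distance 2 (labiovelar→palatal), same voicing; total 2. Next closest is /ɹ/ at distance 4.

j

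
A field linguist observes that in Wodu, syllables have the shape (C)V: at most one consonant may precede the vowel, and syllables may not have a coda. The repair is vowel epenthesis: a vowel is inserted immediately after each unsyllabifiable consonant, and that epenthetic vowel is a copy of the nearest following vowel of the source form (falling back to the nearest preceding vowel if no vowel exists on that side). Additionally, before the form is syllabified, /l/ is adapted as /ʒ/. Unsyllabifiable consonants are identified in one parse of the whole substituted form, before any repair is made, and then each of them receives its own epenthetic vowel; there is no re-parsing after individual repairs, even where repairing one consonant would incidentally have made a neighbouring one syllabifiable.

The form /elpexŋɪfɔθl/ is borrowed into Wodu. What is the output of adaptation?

Substitution: /l/ → /ʒ/, giving /eʒpexŋɪfɔθʒ/.
Under (C)V, the unsyllabifiable consonants are /ʒ/, /x/, /θ/, /ʒ/ (no codas are permitted; onsets are limited to one consonant).
Inserting the epenthetic vowel yields /ʒ/ → /ʒe/, /x/ → /xɪ/, /θ/ → /θɔ/, /ʒ/ → /ʒɔ/.

eʒepexɪŋɪfɔθɔʒɔ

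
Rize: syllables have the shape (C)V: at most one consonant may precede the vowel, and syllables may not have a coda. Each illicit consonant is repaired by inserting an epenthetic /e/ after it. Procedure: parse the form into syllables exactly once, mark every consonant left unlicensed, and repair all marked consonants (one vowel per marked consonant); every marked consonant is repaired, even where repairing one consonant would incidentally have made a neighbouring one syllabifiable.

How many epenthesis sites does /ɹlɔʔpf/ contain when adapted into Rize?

4

The unsyllabifiable consonants are /ɹ/, /ʔ/, /p/, /f/; each receives one epenthetic vowel.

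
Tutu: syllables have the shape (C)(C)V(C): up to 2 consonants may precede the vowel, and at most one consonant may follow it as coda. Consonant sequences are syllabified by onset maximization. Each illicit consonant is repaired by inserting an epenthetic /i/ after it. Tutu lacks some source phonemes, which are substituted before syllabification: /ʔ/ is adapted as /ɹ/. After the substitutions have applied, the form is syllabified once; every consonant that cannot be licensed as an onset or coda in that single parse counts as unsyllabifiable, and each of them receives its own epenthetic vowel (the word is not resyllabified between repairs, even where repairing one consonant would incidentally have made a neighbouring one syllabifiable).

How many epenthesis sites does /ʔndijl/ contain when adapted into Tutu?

After substitution the input is /ɹndijl/.
The unsyllabifiable consonants are /ɹ/, /l/; each receives one epenthetic vowel.

2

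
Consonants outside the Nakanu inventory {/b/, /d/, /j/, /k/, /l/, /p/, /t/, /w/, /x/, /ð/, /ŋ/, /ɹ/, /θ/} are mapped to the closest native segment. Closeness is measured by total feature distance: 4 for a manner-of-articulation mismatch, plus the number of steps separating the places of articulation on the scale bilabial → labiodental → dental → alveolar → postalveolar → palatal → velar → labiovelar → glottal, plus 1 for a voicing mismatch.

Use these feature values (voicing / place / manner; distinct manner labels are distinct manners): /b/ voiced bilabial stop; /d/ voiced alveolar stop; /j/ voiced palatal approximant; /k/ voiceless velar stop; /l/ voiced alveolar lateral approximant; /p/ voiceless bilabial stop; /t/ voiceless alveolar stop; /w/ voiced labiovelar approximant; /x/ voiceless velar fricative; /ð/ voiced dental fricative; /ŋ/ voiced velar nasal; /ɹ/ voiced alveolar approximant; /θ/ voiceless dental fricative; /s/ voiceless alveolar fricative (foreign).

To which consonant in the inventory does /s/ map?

/θ/ is closest: same manner (fricative), place distance 1 (alveolar→dental), same voicing; total 1. Next closest is /ð/ at distance 2.

θ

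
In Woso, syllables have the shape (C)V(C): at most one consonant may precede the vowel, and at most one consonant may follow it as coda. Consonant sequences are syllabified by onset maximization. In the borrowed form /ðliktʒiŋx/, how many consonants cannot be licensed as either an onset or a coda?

Syllabifying with onset maximization leaves /ð/, /t/, /x/ stranded (at most one coda consonant is licensed; onsets are limited to one consonant).

3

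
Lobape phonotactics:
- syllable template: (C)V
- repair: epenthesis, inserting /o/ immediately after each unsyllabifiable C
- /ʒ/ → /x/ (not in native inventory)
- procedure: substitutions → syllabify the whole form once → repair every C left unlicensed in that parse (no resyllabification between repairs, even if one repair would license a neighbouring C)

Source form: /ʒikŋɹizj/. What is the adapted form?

xikoŋoɹizojo

Substitution: /ʒ/ → /x/, giving /xikŋɹizj/.
Syllabifying with onset maximization leaves /k/, /ŋ/, /z/, /j/ stranded (no codas are permitted; onsets are limited to one consonant).
Epenthesis after each stranded consonant: /k/ → /ko/, /ŋ/ → /ŋo/, /z/ → /zo/, /j/ → /jo/.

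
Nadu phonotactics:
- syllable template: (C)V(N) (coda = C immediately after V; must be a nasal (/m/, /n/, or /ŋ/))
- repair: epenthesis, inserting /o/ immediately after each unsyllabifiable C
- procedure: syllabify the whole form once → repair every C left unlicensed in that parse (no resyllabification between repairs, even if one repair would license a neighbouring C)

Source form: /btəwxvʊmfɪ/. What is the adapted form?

botəwoxovʊmfɪ

Syllabifying with onset maximization leaves /b/, /w/, /x/ stranded (only a nasal (/m/, /n/, or /ŋ/) is licensed in coda position; onsets are limited to one consonant).
Each unlicensed consonant becomes the onset of a new syllable: /b/ → /bo/, /w/ → /wo/, /x/ → /xo/.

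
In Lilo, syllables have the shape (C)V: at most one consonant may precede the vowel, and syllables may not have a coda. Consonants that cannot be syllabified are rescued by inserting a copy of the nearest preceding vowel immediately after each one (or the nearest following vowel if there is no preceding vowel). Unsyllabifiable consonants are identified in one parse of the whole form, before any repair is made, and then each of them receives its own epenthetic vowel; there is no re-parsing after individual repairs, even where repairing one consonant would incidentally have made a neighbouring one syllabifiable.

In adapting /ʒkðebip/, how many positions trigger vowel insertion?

The unsyllabifiable consonants are /ʒ/, /k/, /p/; each receives one epenthetic vowel.

3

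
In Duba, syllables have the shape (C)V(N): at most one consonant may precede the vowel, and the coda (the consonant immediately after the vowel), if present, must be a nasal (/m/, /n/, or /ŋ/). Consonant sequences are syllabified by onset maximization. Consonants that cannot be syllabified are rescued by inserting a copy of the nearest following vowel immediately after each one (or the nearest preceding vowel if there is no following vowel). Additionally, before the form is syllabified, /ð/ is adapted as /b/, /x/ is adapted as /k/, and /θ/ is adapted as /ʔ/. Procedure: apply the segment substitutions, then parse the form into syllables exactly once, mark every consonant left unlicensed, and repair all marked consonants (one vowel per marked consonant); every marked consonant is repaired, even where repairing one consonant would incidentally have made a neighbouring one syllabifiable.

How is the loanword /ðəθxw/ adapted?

bəʔəkəwə

Substitution: /ð/ → /b/, /θ/ → /ʔ/, /x/ → /k/, giving /bəʔkw/.
The consonants /ʔ/, /k/, /w/ cannot be parsed into a legal (C)V(N) syllable (only a nasal (/m/, /n/, or /ŋ/) is licensed in coda position; onsets are limited to one consonant).
Epenthesis after each stranded consonant: /ʔ/ → /ʔə/, /k/ → /kə/, /w/ → /wə/.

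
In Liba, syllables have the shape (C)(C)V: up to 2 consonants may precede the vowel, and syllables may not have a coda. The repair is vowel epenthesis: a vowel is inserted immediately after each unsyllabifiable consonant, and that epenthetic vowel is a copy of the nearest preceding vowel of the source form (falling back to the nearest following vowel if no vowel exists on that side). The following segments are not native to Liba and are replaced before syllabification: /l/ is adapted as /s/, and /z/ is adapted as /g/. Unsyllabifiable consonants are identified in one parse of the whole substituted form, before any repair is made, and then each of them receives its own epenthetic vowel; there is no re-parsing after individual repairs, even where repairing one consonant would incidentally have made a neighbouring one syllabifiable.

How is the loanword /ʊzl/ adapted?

Substitution: /z/ → /g/, /l/ → /s/, giving /ʊgs/.
Under (C)(C)V, the unsyllabifiable consonants are /g/, /s/ (no codas are permitted; onsets may contain at most 2 consonants).
Epenthesis after each stranded consonant: /g/ → /gʊ/, /s/ → /sʊ/.

ʊgʊsʊ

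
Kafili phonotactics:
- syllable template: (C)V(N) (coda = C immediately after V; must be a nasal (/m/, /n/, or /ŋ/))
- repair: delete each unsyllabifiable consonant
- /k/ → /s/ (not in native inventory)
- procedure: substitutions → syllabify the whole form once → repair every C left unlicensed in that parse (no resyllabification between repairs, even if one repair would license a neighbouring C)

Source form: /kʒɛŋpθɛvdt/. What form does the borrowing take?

Substitution: /k/ → /s/, giving /sʒɛŋpθɛvdt/.
Syllabifying with onset maximization leaves /s/, /p/, /v/, /d/, /t/ stranded (only a nasal (/m/, /n/, or /ŋ/) is licensed in coda position; onsets are limited to one consonant).
Each unlicensed consonant is deleted: /s/, /p/, /v/, /d/, /t/.

ʒɛŋθɛ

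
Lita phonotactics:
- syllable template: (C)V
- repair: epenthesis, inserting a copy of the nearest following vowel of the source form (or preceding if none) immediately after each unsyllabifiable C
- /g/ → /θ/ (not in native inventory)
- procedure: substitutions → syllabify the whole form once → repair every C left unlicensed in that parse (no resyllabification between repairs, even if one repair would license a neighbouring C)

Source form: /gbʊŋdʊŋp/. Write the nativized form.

Substitution: /g/ → /θ/, giving /θbʊŋdʊŋp/.
The consonants /θ/, /ŋ/, /ŋ/, /p/ cannot be parsed into a legal (C)V syllable (no codas are permitted; onsets are limited to one consonant).
Epenthesis after each stranded consonant: /θ/ → /θʊ/, /ŋ/ → /ŋʊ/, /ŋ/ → /ŋʊ/, /p/ → /pʊ/.

θʊbʊŋʊdʊŋʊpʊ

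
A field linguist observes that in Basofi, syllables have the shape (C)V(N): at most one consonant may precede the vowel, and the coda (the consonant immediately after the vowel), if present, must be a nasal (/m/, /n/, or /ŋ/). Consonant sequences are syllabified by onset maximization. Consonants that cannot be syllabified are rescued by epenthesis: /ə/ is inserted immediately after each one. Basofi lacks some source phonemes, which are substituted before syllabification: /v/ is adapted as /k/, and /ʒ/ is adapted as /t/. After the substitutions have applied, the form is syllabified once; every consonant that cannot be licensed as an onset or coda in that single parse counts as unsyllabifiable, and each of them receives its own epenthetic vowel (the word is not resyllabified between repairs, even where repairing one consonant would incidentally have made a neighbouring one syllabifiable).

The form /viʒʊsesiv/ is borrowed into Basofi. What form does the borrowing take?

Substitution: /v/ → /k/, /ʒ/ → /t/, giving /kitʊsesik/.
Under (C)V(N), the unsyllabifiable consonants are /k/ (only a nasal (/m/, /n/, or /ŋ/) is licensed in coda position; onsets are limited to one consonant).
Epenthesis after each stranded consonant: /k/ → /kə/.

kitʊsesikə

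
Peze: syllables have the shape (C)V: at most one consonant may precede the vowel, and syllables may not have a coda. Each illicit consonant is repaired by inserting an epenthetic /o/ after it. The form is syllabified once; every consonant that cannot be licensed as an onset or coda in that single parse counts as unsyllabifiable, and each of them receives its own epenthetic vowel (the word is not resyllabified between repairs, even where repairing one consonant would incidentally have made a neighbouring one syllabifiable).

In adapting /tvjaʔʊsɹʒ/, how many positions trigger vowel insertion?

The unsyllabifiable consonants are /t/, /v/, /s/, /ɹ/, /ʒ/; each receives one epenthetic vowel.

5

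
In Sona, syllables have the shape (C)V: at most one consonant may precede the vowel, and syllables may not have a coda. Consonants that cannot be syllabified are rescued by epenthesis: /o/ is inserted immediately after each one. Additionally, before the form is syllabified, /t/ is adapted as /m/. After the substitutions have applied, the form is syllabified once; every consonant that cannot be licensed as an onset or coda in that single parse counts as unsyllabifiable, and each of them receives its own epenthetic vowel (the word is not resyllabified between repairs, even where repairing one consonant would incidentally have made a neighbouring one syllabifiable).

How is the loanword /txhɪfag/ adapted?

moxohɪfago

Substitution: /t/ → /m/, giving /mxhɪfag/.
Syllabifying with onset maximization leaves /m/, /x/, /g/ stranded (no codas are permitted; onsets are limited to one consonant).
Inserting the epenthetic vowel yields /m/ → /mo/, /x/ → /xo/, /g/ → /go/.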